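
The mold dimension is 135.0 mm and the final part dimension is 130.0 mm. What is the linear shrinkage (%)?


Shrinkage = (mold - part) / mold * 100
= (135.0 - 130.0) / 135.0 * 100
= 5.0 / 135.0 * 100
= 3.7%

3.7%


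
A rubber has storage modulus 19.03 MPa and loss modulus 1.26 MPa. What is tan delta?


tan delta = E'' / E'
= 1.26 / 19.03
= 0.0662

tan delta = 0.0662


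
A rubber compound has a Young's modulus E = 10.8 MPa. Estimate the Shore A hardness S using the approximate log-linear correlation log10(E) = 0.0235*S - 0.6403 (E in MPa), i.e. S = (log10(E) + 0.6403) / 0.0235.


log10(E) = 0.0235*S - 0.6403  =>  S = (log10(E) + 0.6403) / 0.0235
log10(10.8) = 1.033424
S = (1.033424 + 0.6403) / 0.0235 = 1.673724 / 0.0235
S = 71.2

Shore A = 71.2


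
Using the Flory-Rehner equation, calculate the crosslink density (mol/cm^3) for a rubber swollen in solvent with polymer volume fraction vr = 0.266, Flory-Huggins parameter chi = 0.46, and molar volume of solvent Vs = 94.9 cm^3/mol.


ln(1 - vr) = ln(1 - 0.266) = -0.3092
Numerator = -((-0.3092) + 0.266 + 0.46 * 0.266^2) = 0.0107
Denominator = 94.9 * (0.266^(1/3) - 0.266/2) = 48.4106
nu = 0.0107 / 48.4106 = 2.2099e-04 mol/cm^3

2.2099e-04 mol/cm^3


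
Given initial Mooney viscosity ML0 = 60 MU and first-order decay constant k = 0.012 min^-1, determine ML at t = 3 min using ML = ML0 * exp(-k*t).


ML = ML0 * exp(-k * t)
ML = 60 * exp(-0.012 * 3)
ML = 60 * 0.9646
ML = 57.88 MU

57.88 MU


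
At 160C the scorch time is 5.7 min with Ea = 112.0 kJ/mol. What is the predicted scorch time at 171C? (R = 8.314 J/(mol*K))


Convert temperatures: T1 = 160 + 273.15 = 433.15 K, T2 = 171 + 273.15 = 444.15 K
ts2_new = 5.7 * exp(112000 / 8.314 * (1/444.15 - 1/433.15))
1/T2 - 1/T1 = -5.7177e-05
ts2_new = 2.64 min

2.64 min


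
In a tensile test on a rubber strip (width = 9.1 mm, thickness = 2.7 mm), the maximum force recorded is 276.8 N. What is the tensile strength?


Area = width * thickness = 9.1 * 2.7 = 24.57 mm^2
TS = force / area = 276.8 / 24.57 = 11.27 MPa

11.27 MPa


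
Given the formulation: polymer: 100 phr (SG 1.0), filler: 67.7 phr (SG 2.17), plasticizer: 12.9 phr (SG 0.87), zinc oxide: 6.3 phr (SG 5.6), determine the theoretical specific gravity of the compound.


Sum of weights = 186.9
Volume contributions:
  polymer: 100/1.0 = 100.0000
  filler: 67.7/2.17 = 31.1982
  plasticizer: 12.9/0.87 = 14.8276
  zinc oxide: 6.3/5.6 = 1.1250
Sum of volumes = 147.1507
SG = 186.9 / 147.1507 = 1.27

SG = 1.27


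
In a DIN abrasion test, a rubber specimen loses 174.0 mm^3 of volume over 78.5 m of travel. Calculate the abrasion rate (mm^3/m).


Rate = volume_loss / distance
= 174.0 / 78.5
= 2.217 mm^3/m

2.217 mm^3/m


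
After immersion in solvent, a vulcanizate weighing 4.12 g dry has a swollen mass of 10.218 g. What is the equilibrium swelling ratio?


Q = W_swollen / W_dry
Q = 10.218 / 4.12
Q = 2.48

Q = 2.48


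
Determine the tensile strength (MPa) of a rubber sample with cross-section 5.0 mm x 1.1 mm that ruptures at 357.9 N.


Area = width * thickness = 5.0 * 1.1 = 5.5 mm^2
TS = force / area = 357.9 / 5.5 = 65.07 MPa

65.07 MPa


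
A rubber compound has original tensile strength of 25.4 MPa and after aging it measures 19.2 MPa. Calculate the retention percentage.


Retention = aged / original * 100
= 19.2 / 25.4 * 100
= 75.6%

75.6%


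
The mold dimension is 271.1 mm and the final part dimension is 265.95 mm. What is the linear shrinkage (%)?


Shrinkage = (mold - part) / mold * 100
= (271.1 - 265.95) / 271.1 * 100
= 5.15 / 271.1 * 100
= 1.9%

1.9%


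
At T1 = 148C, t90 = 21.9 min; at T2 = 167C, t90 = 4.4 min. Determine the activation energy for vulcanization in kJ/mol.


T1 = 421.15 K, T2 = 440.15 K
1/T1 - 1/T2 = 1.0250e-04
ln(t1/t2) = ln(21.9/4.4) = 1.6049
Ea = 8.314 * 1.6049 / 1.0250e-04 = 130177.8404 J/mol
Ea = 130.18 kJ/mol

130.18 kJ/mol


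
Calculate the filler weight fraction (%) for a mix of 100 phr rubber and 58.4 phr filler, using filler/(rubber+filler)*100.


Filler % = filler / (rubber + filler) * 100
= 58.4 / (100 + 58.4) * 100
= 58.4 / 158.4 * 100
= 36.87%

36.87%


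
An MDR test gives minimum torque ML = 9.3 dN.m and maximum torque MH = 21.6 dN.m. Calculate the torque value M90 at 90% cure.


M90 = ML + 0.9 * (MH - ML)
M90 = 9.3 + 0.9 * (21.6 - 9.3)
M90 = 9.3 + 0.9 * 12.3
M90 = 20.37 dN.m

20.37 dN.m


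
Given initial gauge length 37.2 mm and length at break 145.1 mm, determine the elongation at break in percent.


Elongation = (Lf - L0) / L0 * 100
= (145.1 - 37.2) / 37.2 * 100
= 107.9 / 37.2 * 100
= 290.1%

290.1%


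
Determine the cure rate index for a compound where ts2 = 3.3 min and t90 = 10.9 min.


CRI = 100 / (t90 - ts2)
= 100 / (10.9 - 3.3)
= 100 / 7.6
= 13.16 min^-1

13.16 min^-1


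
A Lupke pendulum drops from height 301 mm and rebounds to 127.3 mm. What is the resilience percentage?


Resilience = h_rebound / h_drop * 100
= 127.3 / 301 * 100
= 42.3%

42.3%


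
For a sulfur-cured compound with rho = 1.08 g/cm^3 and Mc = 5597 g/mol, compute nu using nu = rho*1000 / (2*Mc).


nu = rho * 1000 / (2 * Mc)
nu = 1.08 * 1000 / (2 * 5597)
nu = 1080.0 / 11194
nu = 0.0965 mol/L

0.0965 mol/L


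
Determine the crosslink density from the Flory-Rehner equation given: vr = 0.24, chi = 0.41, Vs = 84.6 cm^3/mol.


ln(1 - vr) = ln(1 - 0.24) = -0.2744
Numerator = -((-0.2744) + 0.24 + 0.41 * 0.24^2) = 0.0108
Denominator = 84.6 * (0.24^(1/3) - 0.24/2) = 42.4224
nu = 0.0108 / 42.4224 = 2.5507e-04 mol/cm^3

2.5507e-04 mol/cm^3


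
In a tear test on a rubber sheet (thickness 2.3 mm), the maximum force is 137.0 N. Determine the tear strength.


Tear strength = force / thickness
= 137.0 / 2.3
= 59.57 N/mm

59.57 N/mm


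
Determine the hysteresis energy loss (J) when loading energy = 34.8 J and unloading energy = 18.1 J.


Hysteresis loss = loading - unloading
= 34.8 - 18.1
= 16.7 J

16.7 J


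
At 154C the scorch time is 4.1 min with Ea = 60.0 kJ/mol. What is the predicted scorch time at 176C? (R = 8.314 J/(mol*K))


Convert temperatures: T1 = 154 + 273.15 = 427.15 K, T2 = 176 + 273.15 = 449.15 K
ts2_new = 4.1 * exp(60000 / 8.314 * (1/449.15 - 1/427.15))
1/T2 - 1/T1 = -1.1467e-04
ts2_new = 1.79 min

1.79 min


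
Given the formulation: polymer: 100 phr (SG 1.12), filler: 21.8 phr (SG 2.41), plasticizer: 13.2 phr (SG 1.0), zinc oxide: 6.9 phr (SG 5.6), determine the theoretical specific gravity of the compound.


Sum of weights = 141.9
Volume contributions:
  polymer: 100/1.12 = 89.2857
  filler: 21.8/2.41 = 9.0456
  plasticizer: 13.2/1.0 = 13.2000
  zinc oxide: 6.9/5.6 = 1.2321
Sum of volumes = 112.7635
SG = 141.9 / 112.7635 = 1.258

SG = 1.258


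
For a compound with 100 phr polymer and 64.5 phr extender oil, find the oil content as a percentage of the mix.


Oil % = oil / (100 + oil) * 100
= 64.5 / (100 + 64.5) * 100
= 64.5 / 164.5 * 100
= 39.21%

39.21%


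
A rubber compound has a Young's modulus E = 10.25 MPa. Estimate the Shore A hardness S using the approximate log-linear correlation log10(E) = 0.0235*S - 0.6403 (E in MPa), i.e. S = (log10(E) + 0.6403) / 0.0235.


log10(E) = 0.0235*S - 0.6403  =>  S = (log10(E) + 0.6403) / 0.0235
log10(10.25) = 1.010724
S = (1.010724 + 0.6403) / 0.0235 = 1.651024 / 0.0235
S = 70.3

Shore A = 70.3


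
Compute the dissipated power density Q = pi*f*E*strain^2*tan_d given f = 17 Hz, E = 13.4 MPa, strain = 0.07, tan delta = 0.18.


Q = pi * f * E * strain^2 * tan_d
= pi * 17 * 13.4 * 0.07^2 * 0.18
= pi * 17 * 13.4 * 0.0049 * 0.18
= 0.6312

Q = 0.6312


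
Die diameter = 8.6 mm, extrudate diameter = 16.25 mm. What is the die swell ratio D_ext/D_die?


Die swell ratio = D_extrudate / D_die
= 16.25 / 8.6
= 1.89

Die swell = 1.89


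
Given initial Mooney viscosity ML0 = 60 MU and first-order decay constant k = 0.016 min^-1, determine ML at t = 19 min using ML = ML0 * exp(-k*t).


ML = ML0 * exp(-k * t)
ML = 60 * exp(-0.016 * 19)
ML = 60 * 0.7379
ML = 44.27 MU

44.27 MU


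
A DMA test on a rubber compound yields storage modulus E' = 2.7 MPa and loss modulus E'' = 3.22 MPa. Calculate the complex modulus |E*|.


|E*| = sqrt(E'^2 + E''^2)
= sqrt(2.7^2 + 3.22^2)
= sqrt(7.2900 + 10.3684)
= 4.202 MPa

4.202 MPa


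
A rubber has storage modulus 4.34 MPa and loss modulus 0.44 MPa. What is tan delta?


tan delta = E'' / E'
= 0.44 / 4.34
= 0.1014

tan delta = 0.1014


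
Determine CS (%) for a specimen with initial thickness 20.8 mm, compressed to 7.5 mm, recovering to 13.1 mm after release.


CS = (t0 - recovered) / (t0 - ts) * 100
= (20.8 - 13.1) / (20.8 - 7.5) * 100
= 7.7 / 13.3 * 100
= 57.9%

57.9%


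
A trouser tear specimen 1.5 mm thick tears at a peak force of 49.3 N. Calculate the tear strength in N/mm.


Tear strength = force / thickness
= 49.3 / 1.5
= 32.87 N/mm

32.87 N/mm


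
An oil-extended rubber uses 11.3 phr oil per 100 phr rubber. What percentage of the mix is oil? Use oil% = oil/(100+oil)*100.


Oil % = oil / (100 + oil) * 100
= 11.3 / (100 + 11.3) * 100
= 11.3 / 111.3 * 100
= 10.15%

10.15%


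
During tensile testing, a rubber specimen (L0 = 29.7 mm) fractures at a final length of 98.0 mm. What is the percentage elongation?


Elongation = (Lf - L0) / L0 * 100
= (98.0 - 29.7) / 29.7 * 100
= 68.3 / 29.7 * 100
= 230.0%

230.0%


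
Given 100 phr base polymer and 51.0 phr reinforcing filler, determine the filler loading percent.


Filler % = filler / (rubber + filler) * 100
= 51.0 / (100 + 51.0) * 100
= 51.0 / 151.0 * 100
= 33.77%

33.77%


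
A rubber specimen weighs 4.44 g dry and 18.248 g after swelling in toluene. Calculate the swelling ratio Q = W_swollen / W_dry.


Q = W_swollen / W_dry
Q = 18.248 / 4.44
Q = 4.11

Q = 4.11


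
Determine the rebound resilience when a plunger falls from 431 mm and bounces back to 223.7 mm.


Resilience = h_rebound / h_drop * 100
= 223.7 / 431 * 100
= 51.9%

51.9%


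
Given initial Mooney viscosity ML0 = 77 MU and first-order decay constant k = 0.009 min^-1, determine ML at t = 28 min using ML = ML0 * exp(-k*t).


ML = ML0 * exp(-k * t)
ML = 77 * exp(-0.009 * 28)
ML = 77 * 0.7772
ML = 59.85 MU

59.85 MU


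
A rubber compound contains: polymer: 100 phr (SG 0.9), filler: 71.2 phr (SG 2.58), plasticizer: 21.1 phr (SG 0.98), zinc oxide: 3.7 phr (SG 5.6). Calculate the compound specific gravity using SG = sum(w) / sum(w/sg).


Sum of weights = 196.0
Volume contributions:
  polymer: 100/0.9 = 111.1111
  filler: 71.2/2.58 = 27.5969
  plasticizer: 21.1/0.98 = 21.5306
  zinc oxide: 3.7/5.6 = 0.6607
Sum of volumes = 160.8993
SG = 196.0 / 160.8993 = 1.218

SG = 1.218


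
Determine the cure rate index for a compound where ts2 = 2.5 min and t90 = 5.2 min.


CRI = 100 / (t90 - ts2)
= 100 / (5.2 - 2.5)
= 100 / 2.7
= 37.04 min^-1

37.04 min^-1


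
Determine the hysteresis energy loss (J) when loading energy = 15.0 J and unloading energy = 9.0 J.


Hysteresis loss = loading - unloading
= 15.0 - 9.0
= 6.0 J

6.0 J


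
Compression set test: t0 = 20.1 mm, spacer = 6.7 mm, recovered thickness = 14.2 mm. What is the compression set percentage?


CS = (t0 - recovered) / (t0 - ts) * 100
= (20.1 - 14.2) / (20.1 - 6.7) * 100
= 5.9 / 13.4 * 100
= 44.0%

44.0%


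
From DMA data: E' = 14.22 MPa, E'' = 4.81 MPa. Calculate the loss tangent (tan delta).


tan delta = E'' / E'
= 4.81 / 14.22
= 0.3383

tan delta = 0.3383


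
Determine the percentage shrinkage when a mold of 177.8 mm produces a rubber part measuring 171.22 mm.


Shrinkage = (mold - part) / mold * 100
= (177.8 - 171.22) / 177.8 * 100
= 6.58 / 177.8 * 100
= 3.7%

3.7%


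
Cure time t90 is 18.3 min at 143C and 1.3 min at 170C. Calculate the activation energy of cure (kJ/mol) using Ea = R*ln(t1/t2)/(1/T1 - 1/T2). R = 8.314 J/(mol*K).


T1 = 416.15 K, T2 = 443.15 K
1/T1 - 1/T2 = 1.4641e-04
ln(t1/t2) = ln(18.3/1.3) = 2.6445
Ea = 8.314 * 2.6445 / 1.4641e-04 = 150174.6134 J/mol
Ea = 150.17 kJ/mol

150.17 kJ/mol


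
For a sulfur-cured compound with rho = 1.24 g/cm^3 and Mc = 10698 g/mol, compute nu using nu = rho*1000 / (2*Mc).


nu = rho * 1000 / (2 * Mc)
nu = 1.24 * 1000 / (2 * 10698)
nu = 1240.0 / 21396
nu = 0.0580 mol/L

0.0580 mol/L


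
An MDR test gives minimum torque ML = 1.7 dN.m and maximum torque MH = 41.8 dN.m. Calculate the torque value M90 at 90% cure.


M90 = ML + 0.9 * (MH - ML)
M90 = 1.7 + 0.9 * (41.8 - 1.7)
M90 = 1.7 + 0.9 * 40.1
M90 = 37.79 dN.m

37.79 dN.m


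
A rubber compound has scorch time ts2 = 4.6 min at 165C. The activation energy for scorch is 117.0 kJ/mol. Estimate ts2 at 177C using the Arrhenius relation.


Convert temperatures: T1 = 165 + 273.15 = 438.15 K, T2 = 177 + 273.15 = 450.15 K
ts2_new = 4.6 * exp(117000 / 8.314 * (1/450.15 - 1/438.15))
1/T2 - 1/T1 = -6.0842e-05
ts2_new = 1.95 min

1.95 min


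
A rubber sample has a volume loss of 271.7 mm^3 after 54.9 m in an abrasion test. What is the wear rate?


Rate = volume_loss / distance
= 271.7 / 54.9
= 4.949 mm^3/m

4.949 mm^3/m


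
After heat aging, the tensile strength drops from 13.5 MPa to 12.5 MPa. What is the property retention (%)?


Retention = aged / original * 100
= 12.5 / 13.5 * 100
= 92.6%

92.6%


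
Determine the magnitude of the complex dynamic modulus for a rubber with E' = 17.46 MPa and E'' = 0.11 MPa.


|E*| = sqrt(E'^2 + E''^2)
= sqrt(17.46^2 + 0.11^2)
= sqrt(304.8516 + 0.0121)
= 17.46 MPa

17.46 MPa


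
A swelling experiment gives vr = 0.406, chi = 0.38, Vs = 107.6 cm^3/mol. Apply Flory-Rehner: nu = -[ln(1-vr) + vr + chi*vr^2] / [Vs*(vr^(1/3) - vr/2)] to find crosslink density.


ln(1 - vr) = ln(1 - 0.406) = -0.5209
Numerator = -((-0.5209) + 0.406 + 0.38 * 0.406^2) = 0.0522
Denominator = 107.6 * (0.406^(1/3) - 0.406/2) = 57.8320
nu = 0.0522 / 57.8320 = 9.0328e-04 mol/cm^3

9.0328e-04 mol/cm^3


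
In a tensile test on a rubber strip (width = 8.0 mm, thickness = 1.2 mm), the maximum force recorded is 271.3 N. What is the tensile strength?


Area = width * thickness = 8.0 * 1.2 = 9.6 mm^2
TS = force / area = 271.3 / 9.6 = 28.26 MPa

28.26 MPa


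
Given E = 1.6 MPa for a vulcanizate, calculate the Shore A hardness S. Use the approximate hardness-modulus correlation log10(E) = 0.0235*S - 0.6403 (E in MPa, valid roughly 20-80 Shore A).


log10(E) = 0.0235*S - 0.6403  =>  S = (log10(E) + 0.6403) / 0.0235
log10(1.6) = 0.204120
S = (0.204120 + 0.6403) / 0.0235 = 0.844420 / 0.0235
S = 35.9

Shore A = 35.9


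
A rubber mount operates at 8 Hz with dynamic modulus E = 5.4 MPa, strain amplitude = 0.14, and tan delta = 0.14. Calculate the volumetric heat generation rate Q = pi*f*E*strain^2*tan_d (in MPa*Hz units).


Q = pi * f * E * strain^2 * tan_d
= pi * 8 * 5.4 * 0.14^2 * 0.14
= pi * 8 * 5.4 * 0.0196 * 0.14
= 0.3724

Q = 0.3724


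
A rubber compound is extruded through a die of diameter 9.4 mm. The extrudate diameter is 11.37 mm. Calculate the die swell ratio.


Die swell ratio = D_extrudate / D_die
= 11.37 / 9.4
= 1.21

Die swell = 1.21


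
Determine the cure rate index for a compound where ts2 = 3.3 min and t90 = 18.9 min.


CRI = 100 / (t90 - ts2)
= 100 / (18.9 - 3.3)
= 100 / 15.6
= 6.41 min^-1

6.41 min^-1


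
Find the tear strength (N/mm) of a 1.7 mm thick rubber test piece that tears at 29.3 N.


Tear strength = force / thickness
= 29.3 / 1.7
= 17.24 N/mm

17.24 N/mm


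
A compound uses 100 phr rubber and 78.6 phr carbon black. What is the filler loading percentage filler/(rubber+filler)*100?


Filler % = filler / (rubber + filler) * 100
= 78.6 / (100 + 78.6) * 100
= 78.6 / 178.6 * 100
= 44.01%

44.01%


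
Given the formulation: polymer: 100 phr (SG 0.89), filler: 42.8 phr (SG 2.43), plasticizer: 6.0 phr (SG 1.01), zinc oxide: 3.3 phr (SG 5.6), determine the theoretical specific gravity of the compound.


Sum of weights = 152.1
Volume contributions:
  polymer: 100/0.89 = 112.3596
  filler: 42.8/2.43 = 17.6132
  plasticizer: 6.0/1.01 = 5.9406
  zinc oxide: 3.3/5.6 = 0.5893
Sum of volumes = 136.5026
SG = 152.1 / 136.5026 = 1.114

SG = 1.114


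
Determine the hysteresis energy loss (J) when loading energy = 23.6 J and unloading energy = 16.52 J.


Hysteresis loss = loading - unloading
= 23.6 - 16.52
= 7.08 J

7.08 J


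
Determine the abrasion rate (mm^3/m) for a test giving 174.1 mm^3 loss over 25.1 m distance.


Rate = volume_loss / distance
= 174.1 / 25.1
= 6.936 mm^3/m

6.936 mm^3/m


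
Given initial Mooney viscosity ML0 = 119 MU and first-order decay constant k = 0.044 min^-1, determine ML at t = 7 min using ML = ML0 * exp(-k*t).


ML = ML0 * exp(-k * t)
ML = 119 * exp(-0.044 * 7)
ML = 119 * 0.7349
ML = 87.45 MU

87.45 MU


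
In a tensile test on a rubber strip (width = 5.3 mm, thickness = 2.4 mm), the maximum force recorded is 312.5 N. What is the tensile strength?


Area = width * thickness = 5.3 * 2.4 = 12.72 mm^2
TS = force / area = 312.5 / 12.72 = 24.57 MPa

24.57 MPa


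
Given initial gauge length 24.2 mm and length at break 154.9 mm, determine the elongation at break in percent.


Elongation = (Lf - L0) / L0 * 100
= (154.9 - 24.2) / 24.2 * 100
= 130.7 / 24.2 * 100
= 540.1%

540.1%


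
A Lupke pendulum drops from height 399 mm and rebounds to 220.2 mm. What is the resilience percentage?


Resilience = h_rebound / h_drop * 100
= 220.2 / 399 * 100
= 55.2%

55.2%


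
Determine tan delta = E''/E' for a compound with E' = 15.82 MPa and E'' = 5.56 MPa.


tan delta = E'' / E'
= 5.56 / 15.82
= 0.3515

tan delta = 0.3515


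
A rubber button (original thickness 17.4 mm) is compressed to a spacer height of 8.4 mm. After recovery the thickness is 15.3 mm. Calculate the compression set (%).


CS = (t0 - recovered) / (t0 - ts) * 100
= (17.4 - 15.3) / (17.4 - 8.4) * 100
= 2.1 / 9.0 * 100
= 23.3%

23.3%


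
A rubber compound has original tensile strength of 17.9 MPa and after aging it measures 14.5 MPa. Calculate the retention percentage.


Retention = aged / original * 100
= 14.5 / 17.9 * 100
= 81.0%

81.0%


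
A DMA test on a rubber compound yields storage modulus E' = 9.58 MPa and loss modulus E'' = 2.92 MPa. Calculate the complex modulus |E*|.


|E*| = sqrt(E'^2 + E''^2)
= sqrt(9.58^2 + 2.92^2)
= sqrt(91.7764 + 8.5264)
= 10.015 MPa

10.015 MPa


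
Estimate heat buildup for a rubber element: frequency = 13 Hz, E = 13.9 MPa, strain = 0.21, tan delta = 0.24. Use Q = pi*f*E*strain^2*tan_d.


Q = pi * f * E * strain^2 * tan_d
= pi * 13 * 13.9 * 0.21^2 * 0.24
= pi * 13 * 13.9 * 0.0441 * 0.24
= 6.0084

Q = 6.0084


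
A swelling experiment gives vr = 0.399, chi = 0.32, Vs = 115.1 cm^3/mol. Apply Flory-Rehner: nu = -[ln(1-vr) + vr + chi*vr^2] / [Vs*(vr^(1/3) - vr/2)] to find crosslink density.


ln(1 - vr) = ln(1 - 0.399) = -0.5092
Numerator = -((-0.5092) + 0.399 + 0.32 * 0.399^2) = 0.0592
Denominator = 115.1 * (0.399^(1/3) - 0.399/2) = 61.7732
nu = 0.0592 / 61.7732 = 9.5860e-04 mol/cm^3

9.5860e-04 mol/cm^3


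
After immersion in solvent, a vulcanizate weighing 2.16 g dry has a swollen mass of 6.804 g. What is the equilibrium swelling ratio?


Q = W_swollen / W_dry
Q = 6.804 / 2.16
Q = 3.15

Q = 3.15


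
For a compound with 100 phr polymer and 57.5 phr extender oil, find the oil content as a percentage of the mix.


Oil % = oil / (100 + oil) * 100
= 57.5 / (100 + 57.5) * 100
= 57.5 / 157.5 * 100
= 36.51%

36.51%


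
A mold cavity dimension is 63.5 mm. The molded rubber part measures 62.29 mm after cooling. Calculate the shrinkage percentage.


Shrinkage = (mold - part) / mold * 100
= (63.5 - 62.29) / 63.5 * 100
= 1.21 / 63.5 * 100
= 1.91%

1.91%


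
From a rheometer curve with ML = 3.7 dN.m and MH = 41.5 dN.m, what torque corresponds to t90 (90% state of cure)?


M90 = ML + 0.9 * (MH - ML)
M90 = 3.7 + 0.9 * (41.5 - 3.7)
M90 = 3.7 + 0.9 * 37.8
M90 = 37.72 dN.m

37.72 dN.m


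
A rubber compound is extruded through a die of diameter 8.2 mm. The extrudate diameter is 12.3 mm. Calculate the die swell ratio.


Die swell ratio = D_extrudate / D_die
= 12.3 / 8.2
= 1.5

Die swell = 1.5


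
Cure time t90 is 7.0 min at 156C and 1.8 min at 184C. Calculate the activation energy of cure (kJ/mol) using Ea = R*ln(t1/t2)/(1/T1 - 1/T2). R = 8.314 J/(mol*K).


T1 = 429.15 K, T2 = 457.15 K
1/T1 - 1/T2 = 1.4272e-04
ln(t1/t2) = ln(7.0/1.8) = 1.3581
Ea = 8.314 * 1.3581 / 1.4272e-04 = 79115.0467 J/mol
Ea = 79.12 kJ/mol

79.12 kJ/mol


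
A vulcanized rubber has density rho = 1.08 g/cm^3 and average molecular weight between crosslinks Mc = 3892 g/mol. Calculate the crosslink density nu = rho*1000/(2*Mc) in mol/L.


nu = rho * 1000 / (2 * Mc)
nu = 1.08 * 1000 / (2 * 3892)
nu = 1080.0 / 7784
nu = 0.1387 mol/L

0.1387 mol/L


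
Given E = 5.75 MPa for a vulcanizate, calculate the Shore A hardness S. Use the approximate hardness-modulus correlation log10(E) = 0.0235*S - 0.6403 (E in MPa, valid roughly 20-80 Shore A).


log10(E) = 0.0235*S - 0.6403  =>  S = (log10(E) + 0.6403) / 0.0235
log10(5.75) = 0.759668
S = (0.759668 + 0.6403) / 0.0235 = 1.399968 / 0.0235
S = 59.6

Shore A = 59.6


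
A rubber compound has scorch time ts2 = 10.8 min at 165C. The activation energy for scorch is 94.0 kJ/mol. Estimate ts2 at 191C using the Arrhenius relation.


Convert temperatures: T1 = 165 + 273.15 = 438.15 K, T2 = 191 + 273.15 = 464.15 K
ts2_new = 10.8 * exp(94000 / 8.314 * (1/464.15 - 1/438.15))
1/T2 - 1/T1 = -1.2785e-04
ts2_new = 2.54 min

2.54 min


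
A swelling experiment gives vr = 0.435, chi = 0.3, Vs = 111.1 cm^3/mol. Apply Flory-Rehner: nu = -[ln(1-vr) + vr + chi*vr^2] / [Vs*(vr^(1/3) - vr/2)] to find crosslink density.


ln(1 - vr) = ln(1 - 0.435) = -0.5709
Numerator = -((-0.5709) + 0.435 + 0.3 * 0.435^2) = 0.0792
Denominator = 111.1 * (0.435^(1/3) - 0.435/2) = 60.0161
nu = 0.0792 / 60.0161 = 0.0013 mol/cm^3

0.0013 mol/cm^3


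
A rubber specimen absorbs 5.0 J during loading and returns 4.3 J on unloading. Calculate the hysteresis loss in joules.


Hysteresis loss = loading - unloading
= 5.0 - 4.3
= 0.7 J

0.7 J


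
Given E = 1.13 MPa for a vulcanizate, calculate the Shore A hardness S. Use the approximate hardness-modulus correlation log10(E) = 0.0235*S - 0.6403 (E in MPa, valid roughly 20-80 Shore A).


log10(E) = 0.0235*S - 0.6403  =>  S = (log10(E) + 0.6403) / 0.0235
log10(1.13) = 0.053078
S = (0.053078 + 0.6403) / 0.0235 = 0.693378 / 0.0235
S = 29.5

Shore A = 29.5


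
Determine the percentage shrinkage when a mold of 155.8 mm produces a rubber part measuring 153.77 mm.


Shrinkage = (mold - part) / mold * 100
= (155.8 - 153.77) / 155.8 * 100
= 2.03 / 155.8 * 100
= 1.3%

1.3%


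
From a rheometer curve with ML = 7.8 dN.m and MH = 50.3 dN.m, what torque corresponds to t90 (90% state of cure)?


M90 = ML + 0.9 * (MH - ML)
M90 = 7.8 + 0.9 * (50.3 - 7.8)
M90 = 7.8 + 0.9 * 42.5
M90 = 46.05 dN.m

46.05 dN.m


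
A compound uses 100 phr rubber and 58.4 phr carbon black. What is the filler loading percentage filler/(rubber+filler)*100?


Filler % = filler / (rubber + filler) * 100
= 58.4 / (100 + 58.4) * 100
= 58.4 / 158.4 * 100
= 36.87%

36.87%


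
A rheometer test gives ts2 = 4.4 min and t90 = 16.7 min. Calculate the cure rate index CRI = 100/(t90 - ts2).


CRI = 100 / (t90 - ts2)
= 100 / (16.7 - 4.4)
= 100 / 12.3
= 8.13 min^-1

8.13 min^-1


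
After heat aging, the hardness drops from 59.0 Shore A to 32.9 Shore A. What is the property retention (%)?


Retention = aged / original * 100
= 32.9 / 59.0 * 100
= 55.8%

55.8%


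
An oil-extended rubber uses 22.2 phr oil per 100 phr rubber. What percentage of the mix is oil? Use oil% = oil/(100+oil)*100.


Oil % = oil / (100 + oil) * 100
= 22.2 / (100 + 22.2) * 100
= 22.2 / 122.2 * 100
= 18.17%

18.17%


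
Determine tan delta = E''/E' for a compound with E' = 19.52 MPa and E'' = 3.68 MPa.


tan delta = E'' / E'
= 3.68 / 19.52
= 0.1885

tan delta = 0.1885


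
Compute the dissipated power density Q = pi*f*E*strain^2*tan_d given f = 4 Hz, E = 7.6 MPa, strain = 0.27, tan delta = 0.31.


Q = pi * f * E * strain^2 * tan_d
= pi * 4 * 7.6 * 0.27^2 * 0.31
= pi * 4 * 7.6 * 0.0729 * 0.31
= 2.1583

Q = 2.1583


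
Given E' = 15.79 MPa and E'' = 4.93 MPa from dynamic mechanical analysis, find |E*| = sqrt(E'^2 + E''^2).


|E*| = sqrt(E'^2 + E''^2)
= sqrt(15.79^2 + 4.93^2)
= sqrt(249.3241 + 24.3049)
= 16.542 MPa

16.542 MPa


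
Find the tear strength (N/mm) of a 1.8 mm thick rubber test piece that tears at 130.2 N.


Tear strength = force / thickness
= 130.2 / 1.8
= 72.33 N/mm

72.33 N/mm


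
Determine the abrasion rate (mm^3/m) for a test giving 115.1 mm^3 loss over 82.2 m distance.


Rate = volume_loss / distance
= 115.1 / 82.2
= 1.4 mm^3/m

1.4 mm^3/m


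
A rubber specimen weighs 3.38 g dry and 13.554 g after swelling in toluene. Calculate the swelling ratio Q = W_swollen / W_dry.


Q = W_swollen / W_dry
Q = 13.554 / 3.38
Q = 4.01

Q = 4.01


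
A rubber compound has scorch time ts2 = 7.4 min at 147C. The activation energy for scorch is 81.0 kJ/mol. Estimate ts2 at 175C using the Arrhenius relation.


Convert temperatures: T1 = 147 + 273.15 = 420.15 K, T2 = 175 + 273.15 = 448.15 K
ts2_new = 7.4 * exp(81000 / 8.314 * (1/448.15 - 1/420.15))
1/T2 - 1/T1 = -1.4871e-04
ts2_new = 1.74 min

1.74 min


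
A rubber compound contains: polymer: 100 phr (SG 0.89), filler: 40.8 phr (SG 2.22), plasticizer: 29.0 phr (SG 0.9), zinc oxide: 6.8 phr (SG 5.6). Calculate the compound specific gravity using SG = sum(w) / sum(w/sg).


Sum of weights = 176.6
Volume contributions:
  polymer: 100/0.89 = 112.3596
  filler: 40.8/2.22 = 18.3784
  plasticizer: 29.0/0.9 = 32.2222
  zinc oxide: 6.8/5.6 = 1.2143
Sum of volumes = 164.1744
SG = 176.6 / 164.1744 = 1.076

SG = 1.076


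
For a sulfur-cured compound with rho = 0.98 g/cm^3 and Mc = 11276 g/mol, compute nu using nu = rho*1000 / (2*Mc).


nu = rho * 1000 / (2 * Mc)
nu = 0.98 * 1000 / (2 * 11276)
nu = 980.0 / 22552
nu = 0.0435 mol/L

0.0435 mol/L


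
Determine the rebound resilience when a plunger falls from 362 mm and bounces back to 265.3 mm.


Resilience = h_rebound / h_drop * 100
= 265.3 / 362 * 100
= 73.3%

73.3%


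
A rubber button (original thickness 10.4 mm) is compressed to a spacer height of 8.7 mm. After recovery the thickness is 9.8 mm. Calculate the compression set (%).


CS = (t0 - recovered) / (t0 - ts) * 100
= (10.4 - 9.8) / (10.4 - 8.7) * 100
= 0.6 / 1.7 * 100
= 35.3%

35.3%


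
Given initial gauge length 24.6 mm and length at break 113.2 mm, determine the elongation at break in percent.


Elongation = (Lf - L0) / L0 * 100
= (113.2 - 24.6) / 24.6 * 100
= 88.6 / 24.6 * 100
= 360.2%

360.2%


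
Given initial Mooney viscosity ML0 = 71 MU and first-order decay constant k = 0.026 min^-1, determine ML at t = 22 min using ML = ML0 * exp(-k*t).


ML = ML0 * exp(-k * t)
ML = 71 * exp(-0.026 * 22)
ML = 71 * 0.5644
ML = 40.07 MU

40.07 MU


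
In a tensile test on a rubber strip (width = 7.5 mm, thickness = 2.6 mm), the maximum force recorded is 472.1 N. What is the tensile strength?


Area = width * thickness = 7.5 * 2.6 = 19.5 mm^2
TS = force / area = 472.1 / 19.5 = 24.21 MPa

24.21 MPa


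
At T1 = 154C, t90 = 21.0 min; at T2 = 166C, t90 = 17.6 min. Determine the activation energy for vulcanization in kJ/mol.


T1 = 427.15 K, T2 = 439.15 K
1/T1 - 1/T2 = 6.3972e-05
ln(t1/t2) = ln(21.0/17.6) = 0.1766
Ea = 8.314 * 0.1766 / 6.3972e-05 = 22954.6485 J/mol
Ea = 22.95 kJ/mol

22.95 kJ/mol


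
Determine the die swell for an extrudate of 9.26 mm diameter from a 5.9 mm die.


Die swell ratio = D_extrudate / D_die
= 9.26 / 5.9
= 1.569

Die swell = 1.569


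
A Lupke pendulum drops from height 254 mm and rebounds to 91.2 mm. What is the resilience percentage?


Resilience = h_rebound / h_drop * 100
= 91.2 / 254 * 100
= 35.9%

35.9%


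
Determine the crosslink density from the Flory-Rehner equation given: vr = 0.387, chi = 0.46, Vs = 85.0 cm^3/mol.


ln(1 - vr) = ln(1 - 0.387) = -0.4894
Numerator = -((-0.4894) + 0.387 + 0.46 * 0.387^2) = 0.0335
Denominator = 85.0 * (0.387^(1/3) - 0.387/2) = 45.4951
nu = 0.0335 / 45.4951 = 7.3627e-04 mol/cm^3

7.3627e-04 mol/cm^3


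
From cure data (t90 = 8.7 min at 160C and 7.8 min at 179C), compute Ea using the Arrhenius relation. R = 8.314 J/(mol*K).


T1 = 433.15 K, T2 = 452.15 K
1/T1 - 1/T2 = 9.7014e-05
ln(t1/t2) = ln(8.7/7.8) = 0.1092
Ea = 8.314 * 0.1092 / 9.7014e-05 = 9358.3029 J/mol
Ea = 9.36 kJ/mol

9.36 kJ/mol


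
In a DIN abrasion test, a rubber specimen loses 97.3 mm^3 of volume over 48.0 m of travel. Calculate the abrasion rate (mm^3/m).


Rate = volume_loss / distance
= 97.3 / 48.0
= 2.027 mm^3/m

2.027 mm^3/m


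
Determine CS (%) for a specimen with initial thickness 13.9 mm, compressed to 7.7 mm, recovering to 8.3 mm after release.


CS = (t0 - recovered) / (t0 - ts) * 100
= (13.9 - 8.3) / (13.9 - 7.7) * 100
= 5.6 / 6.2 * 100
= 90.3%

90.3%


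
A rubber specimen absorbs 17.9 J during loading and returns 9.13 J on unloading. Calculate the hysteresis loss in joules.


Hysteresis loss = loading - unloading
= 17.9 - 9.13
= 8.77 J

8.77 J


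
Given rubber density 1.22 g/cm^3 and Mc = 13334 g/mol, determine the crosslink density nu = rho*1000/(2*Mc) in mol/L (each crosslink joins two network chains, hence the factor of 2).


nu = rho * 1000 / (2 * Mc)
nu = 1.22 * 1000 / (2 * 13334)
nu = 1220.0 / 26668
nu = 0.0457 mol/L

0.0457 mol/L


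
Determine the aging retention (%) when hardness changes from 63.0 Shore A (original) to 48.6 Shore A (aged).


Retention = aged / original * 100
= 48.6 / 63.0 * 100
= 77.1%

77.1%


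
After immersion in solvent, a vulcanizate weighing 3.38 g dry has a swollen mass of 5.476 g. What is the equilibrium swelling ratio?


Q = W_swollen / W_dry
Q = 5.476 / 3.38
Q = 1.62

Q = 1.62


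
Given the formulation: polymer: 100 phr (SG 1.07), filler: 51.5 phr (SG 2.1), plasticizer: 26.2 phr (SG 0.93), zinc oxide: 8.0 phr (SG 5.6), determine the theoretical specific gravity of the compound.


Sum of weights = 185.7
Volume contributions:
  polymer: 100/1.07 = 93.4579
  filler: 51.5/2.1 = 24.5238
  plasticizer: 26.2/0.93 = 28.1720
  zinc oxide: 8.0/5.6 = 1.4286
Sum of volumes = 147.5824
SG = 185.7 / 147.5824 = 1.258

SG = 1.258


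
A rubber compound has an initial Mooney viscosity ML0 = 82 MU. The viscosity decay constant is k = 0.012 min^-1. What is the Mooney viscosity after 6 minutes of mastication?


ML = ML0 * exp(-k * t)
ML = 82 * exp(-0.012 * 6)
ML = 82 * 0.9305
ML = 76.3 MU

76.3 MU


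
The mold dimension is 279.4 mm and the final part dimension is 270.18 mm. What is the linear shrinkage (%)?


Shrinkage = (mold - part) / mold * 100
= (279.4 - 270.18) / 279.4 * 100
= 9.22 / 279.4 * 100
= 3.3%

3.3%


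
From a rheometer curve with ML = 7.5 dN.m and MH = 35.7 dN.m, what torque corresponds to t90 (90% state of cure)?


M90 = ML + 0.9 * (MH - ML)
M90 = 7.5 + 0.9 * (35.7 - 7.5)
M90 = 7.5 + 0.9 * 28.2
M90 = 32.88 dN.m

32.88 dN.m


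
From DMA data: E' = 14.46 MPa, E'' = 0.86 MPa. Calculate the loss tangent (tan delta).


tan delta = E'' / E'
= 0.86 / 14.46
= 0.0595

tan delta = 0.0595


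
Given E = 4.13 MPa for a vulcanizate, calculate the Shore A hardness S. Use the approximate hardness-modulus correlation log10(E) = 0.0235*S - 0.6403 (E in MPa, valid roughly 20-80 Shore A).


log10(E) = 0.0235*S - 0.6403  =>  S = (log10(E) + 0.6403) / 0.0235
log10(4.13) = 0.615950
S = (0.615950 + 0.6403) / 0.0235 = 1.256250 / 0.0235
S = 53.5

Shore A = 53.5


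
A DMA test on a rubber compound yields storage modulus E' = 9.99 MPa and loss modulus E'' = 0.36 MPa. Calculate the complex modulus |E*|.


|E*| = sqrt(E'^2 + E''^2)
= sqrt(9.99^2 + 0.36^2)
= sqrt(99.8001 + 0.1296)
= 9.996 MPa

9.996 MPa


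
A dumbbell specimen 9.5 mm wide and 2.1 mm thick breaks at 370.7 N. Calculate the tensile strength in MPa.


Area = width * thickness = 9.5 * 2.1 = 19.95 mm^2
TS = force / area = 370.7 / 19.95 = 18.58 MPa

18.58 MPa


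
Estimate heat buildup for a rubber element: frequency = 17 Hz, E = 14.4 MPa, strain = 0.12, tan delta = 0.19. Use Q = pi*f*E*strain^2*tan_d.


Q = pi * f * E * strain^2 * tan_d
= pi * 17 * 14.4 * 0.12^2 * 0.19
= pi * 17 * 14.4 * 0.0144 * 0.19
= 2.1042

Q = 2.1042


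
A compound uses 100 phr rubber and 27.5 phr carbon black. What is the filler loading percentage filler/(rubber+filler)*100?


Filler % = filler / (rubber + filler) * 100
= 27.5 / (100 + 27.5) * 100
= 27.5 / 127.5 * 100
= 21.57%

21.57%


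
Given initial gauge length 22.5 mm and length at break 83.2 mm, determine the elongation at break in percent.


Elongation = (Lf - L0) / L0 * 100
= (83.2 - 22.5) / 22.5 * 100
= 60.7 / 22.5 * 100
= 269.8%

269.8%


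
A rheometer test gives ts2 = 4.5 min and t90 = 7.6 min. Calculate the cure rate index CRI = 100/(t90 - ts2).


CRI = 100 / (t90 - ts2)
= 100 / (7.6 - 4.5)
= 100 / 3.1
= 32.26 min^-1

32.26 min^-1


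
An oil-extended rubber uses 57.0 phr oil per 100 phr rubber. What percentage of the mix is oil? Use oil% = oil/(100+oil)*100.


Oil % = oil / (100 + oil) * 100
= 57.0 / (100 + 57.0) * 100
= 57.0 / 157.0 * 100
= 36.31%

36.31%


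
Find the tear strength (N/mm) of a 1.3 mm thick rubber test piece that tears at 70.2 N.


Tear strength = force / thickness
= 70.2 / 1.3
= 54.0 N/mm

54.0 N/mm


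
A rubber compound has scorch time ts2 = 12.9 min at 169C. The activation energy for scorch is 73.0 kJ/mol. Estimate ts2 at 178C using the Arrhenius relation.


Convert temperatures: T1 = 169 + 273.15 = 442.15 K, T2 = 178 + 273.15 = 451.15 K
ts2_new = 12.9 * exp(73000 / 8.314 * (1/451.15 - 1/442.15))
1/T2 - 1/T1 = -4.5118e-05
ts2_new = 8.68 min

8.68 min


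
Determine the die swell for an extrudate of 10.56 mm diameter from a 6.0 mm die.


Die swell ratio = D_extrudate / D_die
= 10.56 / 6.0
= 1.76

Die swell = 1.76


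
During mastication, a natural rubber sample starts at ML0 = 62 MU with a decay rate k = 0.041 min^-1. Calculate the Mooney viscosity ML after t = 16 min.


ML = ML0 * exp(-k * t)
ML = 62 * exp(-0.041 * 16)
ML = 62 * 0.5189
ML = 32.17 MU

32.17 MU


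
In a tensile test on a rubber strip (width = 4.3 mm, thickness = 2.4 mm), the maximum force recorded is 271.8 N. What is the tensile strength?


Area = width * thickness = 4.3 * 2.4 = 10.32 mm^2
TS = force / area = 271.8 / 10.32 = 26.34 MPa

26.34 MPa


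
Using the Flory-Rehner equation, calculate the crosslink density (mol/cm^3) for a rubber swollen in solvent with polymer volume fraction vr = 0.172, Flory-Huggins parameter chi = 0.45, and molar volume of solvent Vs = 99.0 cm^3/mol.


ln(1 - vr) = ln(1 - 0.172) = -0.1887
Numerator = -((-0.1887) + 0.172 + 0.45 * 0.172^2) = 0.0034
Denominator = 99.0 * (0.172^(1/3) - 0.172/2) = 46.5428
nu = 0.0034 / 46.5428 = 7.3681e-05 mol/cm^3

7.3681e-05 mol/cm^3


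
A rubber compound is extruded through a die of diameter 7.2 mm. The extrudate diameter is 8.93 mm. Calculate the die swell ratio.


Die swell ratio = D_extrudate / D_die
= 8.93 / 7.2
= 1.24

Die swell = 1.24


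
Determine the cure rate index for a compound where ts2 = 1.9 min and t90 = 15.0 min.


CRI = 100 / (t90 - ts2)
= 100 / (15.0 - 1.9)
= 100 / 13.1
= 7.63 min^-1

7.63 min^-1


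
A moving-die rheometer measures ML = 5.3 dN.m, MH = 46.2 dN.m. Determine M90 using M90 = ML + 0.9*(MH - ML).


M90 = ML + 0.9 * (MH - ML)
M90 = 5.3 + 0.9 * (46.2 - 5.3)
M90 = 5.3 + 0.9 * 40.9
M90 = 42.11 dN.m

42.11 dN.m


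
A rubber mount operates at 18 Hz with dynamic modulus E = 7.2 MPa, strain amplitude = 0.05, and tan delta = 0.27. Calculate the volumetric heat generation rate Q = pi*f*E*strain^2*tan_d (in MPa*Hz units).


Q = pi * f * E * strain^2 * tan_d
= pi * 18 * 7.2 * 0.05^2 * 0.27
= pi * 18 * 7.2 * 0.0025 * 0.27
= 0.2748

Q = 0.2748


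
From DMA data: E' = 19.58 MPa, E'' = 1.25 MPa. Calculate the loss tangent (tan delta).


tan delta = E'' / E'
= 1.25 / 19.58
= 0.0638

tan delta = 0.0638


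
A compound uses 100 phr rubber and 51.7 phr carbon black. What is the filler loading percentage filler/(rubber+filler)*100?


Filler % = filler / (rubber + filler) * 100
= 51.7 / (100 + 51.7) * 100
= 51.7 / 151.7 * 100
= 34.08%

34.08%


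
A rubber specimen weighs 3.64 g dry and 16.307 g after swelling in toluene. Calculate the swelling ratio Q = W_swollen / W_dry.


Q = W_swollen / W_dry
Q = 16.307 / 3.64
Q = 4.48

Q = 4.48


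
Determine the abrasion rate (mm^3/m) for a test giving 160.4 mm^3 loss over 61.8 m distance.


Rate = volume_loss / distance
= 160.4 / 61.8
= 2.595 mm^3/m

2.595 mm^3/m


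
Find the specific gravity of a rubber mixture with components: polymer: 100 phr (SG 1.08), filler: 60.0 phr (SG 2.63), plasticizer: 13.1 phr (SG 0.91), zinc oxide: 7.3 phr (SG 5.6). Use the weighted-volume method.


Sum of weights = 180.4
Volume contributions:
  polymer: 100/1.08 = 92.5926
  filler: 60.0/2.63 = 22.8137
  plasticizer: 13.1/0.91 = 14.3956
  zinc oxide: 7.3/5.6 = 1.3036
Sum of volumes = 131.1055
SG = 180.4 / 131.1055 = 1.376

SG = 1.376


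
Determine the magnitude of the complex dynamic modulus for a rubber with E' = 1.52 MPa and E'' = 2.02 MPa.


|E*| = sqrt(E'^2 + E''^2)
= sqrt(1.52^2 + 2.02^2)
= sqrt(2.3104 + 4.0804)
= 2.528 MPa

2.528 MPa


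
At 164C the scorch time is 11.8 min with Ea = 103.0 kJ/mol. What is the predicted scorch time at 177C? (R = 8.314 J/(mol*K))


Convert temperatures: T1 = 164 + 273.15 = 437.15 K, T2 = 177 + 273.15 = 450.15 K
ts2_new = 11.8 * exp(103000 / 8.314 * (1/450.15 - 1/437.15))
1/T2 - 1/T1 = -6.6063e-05
ts2_new = 5.21 min

5.21 min


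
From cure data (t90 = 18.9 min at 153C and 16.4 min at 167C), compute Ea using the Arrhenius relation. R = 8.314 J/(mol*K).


T1 = 426.15 K, T2 = 440.15 K
1/T1 - 1/T2 = 7.4639e-05
ln(t1/t2) = ln(18.9/16.4) = 0.1419
Ea = 8.314 * 0.1419 / 7.4639e-05 = 15804.0415 J/mol
Ea = 15.8 kJ/mol

15.8 kJ/mol


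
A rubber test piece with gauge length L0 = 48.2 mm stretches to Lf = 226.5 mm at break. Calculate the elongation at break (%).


Elongation = (Lf - L0) / L0 * 100
= (226.5 - 48.2) / 48.2 * 100
= 178.3 / 48.2 * 100
= 369.9%

369.9%


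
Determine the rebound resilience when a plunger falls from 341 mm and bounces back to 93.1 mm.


Resilience = h_rebound / h_drop * 100
= 93.1 / 341 * 100
= 27.3%

27.3%


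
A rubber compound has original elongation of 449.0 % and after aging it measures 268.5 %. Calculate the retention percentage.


Retention = aged / original * 100
= 268.5 / 449.0 * 100
= 59.8%

59.8%


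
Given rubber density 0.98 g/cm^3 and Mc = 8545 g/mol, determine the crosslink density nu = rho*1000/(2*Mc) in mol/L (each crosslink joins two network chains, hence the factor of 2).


nu = rho * 1000 / (2 * Mc)
nu = 0.98 * 1000 / (2 * 8545)
nu = 980.0 / 17090
nu = 0.0573 mol/L

0.0573 mol/L


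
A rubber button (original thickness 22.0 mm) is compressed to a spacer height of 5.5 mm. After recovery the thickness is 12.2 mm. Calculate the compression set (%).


CS = (t0 - recovered) / (t0 - ts) * 100
= (22.0 - 12.2) / (22.0 - 5.5) * 100
= 9.8 / 16.5 * 100
= 59.4%

59.4%


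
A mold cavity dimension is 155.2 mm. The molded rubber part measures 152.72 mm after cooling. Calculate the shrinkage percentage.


Shrinkage = (mold - part) / mold * 100
= (155.2 - 152.72) / 155.2 * 100
= 2.48 / 155.2 * 100
= 1.6%

1.6%


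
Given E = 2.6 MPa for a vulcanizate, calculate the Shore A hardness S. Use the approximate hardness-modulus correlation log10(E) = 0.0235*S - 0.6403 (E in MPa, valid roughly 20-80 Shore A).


log10(E) = 0.0235*S - 0.6403  =>  S = (log10(E) + 0.6403) / 0.0235
log10(2.6) = 0.414973
S = (0.414973 + 0.6403) / 0.0235 = 1.055273 / 0.0235
S = 44.9

Shore A = 44.9
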